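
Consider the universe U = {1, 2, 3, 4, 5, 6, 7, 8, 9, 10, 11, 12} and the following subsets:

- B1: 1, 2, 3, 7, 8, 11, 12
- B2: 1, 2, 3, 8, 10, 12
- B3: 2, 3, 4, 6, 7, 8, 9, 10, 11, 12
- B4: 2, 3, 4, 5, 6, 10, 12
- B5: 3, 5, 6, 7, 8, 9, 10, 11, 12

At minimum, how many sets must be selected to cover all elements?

3

B1, B3, B4 together cover {1, 2, 3, 4, 5, 6, 7, 8, 9, 10, 11, 12} — every element.
No 2 of the 5 sets cover everything (all 10 pairs fall short), so 3 is minimum.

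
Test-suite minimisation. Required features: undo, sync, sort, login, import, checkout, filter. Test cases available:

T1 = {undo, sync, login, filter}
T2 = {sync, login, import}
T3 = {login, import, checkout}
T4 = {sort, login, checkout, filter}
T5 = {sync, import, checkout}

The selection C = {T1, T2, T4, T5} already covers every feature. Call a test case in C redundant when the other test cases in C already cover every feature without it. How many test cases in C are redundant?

Drop T1: undo uncovered — not redundant.
Drop T2: the rest still cover every feature — redundant.
Drop T4: sort uncovered — not redundant.
Drop T5: the rest still cover every feature — redundant.
2 redundant: T2, T5.

2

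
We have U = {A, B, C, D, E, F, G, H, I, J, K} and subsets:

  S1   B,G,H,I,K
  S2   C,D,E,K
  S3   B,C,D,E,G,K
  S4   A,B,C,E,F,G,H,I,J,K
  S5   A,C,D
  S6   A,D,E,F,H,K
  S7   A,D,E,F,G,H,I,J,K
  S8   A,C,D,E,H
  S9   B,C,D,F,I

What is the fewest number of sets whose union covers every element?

S2, S4 together cover {A, B, C, D, E, F, G, H, I, J, K} — every element.
No single set contains all 11 elements, so 2 is optimal.

2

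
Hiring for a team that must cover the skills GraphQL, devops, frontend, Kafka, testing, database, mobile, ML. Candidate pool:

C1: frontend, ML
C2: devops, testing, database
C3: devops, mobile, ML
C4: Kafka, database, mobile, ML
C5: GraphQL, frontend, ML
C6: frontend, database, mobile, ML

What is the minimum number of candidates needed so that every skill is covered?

3

C2, C4, C5 together cover {GraphQL, devops, frontend, Kafka, testing, database, mobile, ML} — every skill.
No 2 of the 6 candidates cover everything (all 15 pairs fall short), so 3 is minimum.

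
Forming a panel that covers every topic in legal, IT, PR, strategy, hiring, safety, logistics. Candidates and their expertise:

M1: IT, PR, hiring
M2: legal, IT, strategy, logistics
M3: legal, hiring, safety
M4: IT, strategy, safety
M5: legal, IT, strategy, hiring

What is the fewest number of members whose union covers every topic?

3

M1, M2, M3 together cover {legal, IT, PR, strategy, hiring, safety, logistics} — every topic.
No 2 of the 5 members cover everything (all 10 pairs fall short), so 3 is minimum.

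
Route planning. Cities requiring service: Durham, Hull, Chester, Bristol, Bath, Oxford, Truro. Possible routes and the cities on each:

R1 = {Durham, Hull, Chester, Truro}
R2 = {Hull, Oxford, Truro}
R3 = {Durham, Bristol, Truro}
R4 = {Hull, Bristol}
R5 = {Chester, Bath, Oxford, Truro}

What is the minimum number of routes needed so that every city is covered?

R1, R3, R5 together cover {Durham, Hull, Chester, Bristol, Bath, Oxford, Truro} — every city.
No 2 of the 5 routes cover everything (all 10 pairs fall short), so 3 is minimum.

3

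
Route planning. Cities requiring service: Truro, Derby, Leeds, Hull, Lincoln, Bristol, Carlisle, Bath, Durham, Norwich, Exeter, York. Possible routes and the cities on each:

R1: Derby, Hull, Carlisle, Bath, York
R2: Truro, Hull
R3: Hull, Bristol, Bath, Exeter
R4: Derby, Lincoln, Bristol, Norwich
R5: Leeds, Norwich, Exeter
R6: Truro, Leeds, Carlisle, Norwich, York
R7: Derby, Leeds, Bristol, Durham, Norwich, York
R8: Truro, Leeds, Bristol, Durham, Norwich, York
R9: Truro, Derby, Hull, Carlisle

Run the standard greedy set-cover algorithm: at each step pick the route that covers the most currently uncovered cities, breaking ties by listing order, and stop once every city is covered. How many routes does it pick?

5

Pick 1: R7 covers 6 new cities (Derby, Leeds, Bristol, Durham, Norwich, York).
Pick 2: R1 covers 3 new cities (Hull, Carlisle, Bath).
Pick 3: R2 covers 1 new cities (Truro).
Pick 4: R3 covers 1 new cities (Exeter).
Pick 5: R4 covers 1 new cities (Lincoln).
Greedy uses 5 routes. (The true minimum is 4.)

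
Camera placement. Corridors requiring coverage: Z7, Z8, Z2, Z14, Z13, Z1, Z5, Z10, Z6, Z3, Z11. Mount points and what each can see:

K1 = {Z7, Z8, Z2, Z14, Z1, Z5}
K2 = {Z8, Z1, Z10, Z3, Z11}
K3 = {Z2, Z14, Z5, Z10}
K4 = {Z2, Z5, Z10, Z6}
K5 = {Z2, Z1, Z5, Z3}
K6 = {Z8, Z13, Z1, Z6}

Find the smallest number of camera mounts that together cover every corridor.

K1, K2, K6 together cover {Z7, Z8, Z2, Z14, Z13, Z1, Z5, Z10, Z6, Z3, Z11} — every corridor.
No 2 of the 6 camera mounts cover everything (all 15 pairs fall short), so 3 is minimum.

3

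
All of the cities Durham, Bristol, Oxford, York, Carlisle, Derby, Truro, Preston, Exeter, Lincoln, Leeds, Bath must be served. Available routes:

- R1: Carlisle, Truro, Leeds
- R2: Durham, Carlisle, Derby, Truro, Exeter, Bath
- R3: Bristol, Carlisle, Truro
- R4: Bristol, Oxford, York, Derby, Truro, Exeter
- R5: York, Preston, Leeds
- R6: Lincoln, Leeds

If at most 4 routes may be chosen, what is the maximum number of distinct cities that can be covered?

Choosing R2, R4, R5, R6 covers {Durham, Bristol, Oxford, York, Carlisle, Derby, Truro, Preston, Exeter, Lincoln, Leeds, Bath} — 12 cities.
That is all 12 cities.

12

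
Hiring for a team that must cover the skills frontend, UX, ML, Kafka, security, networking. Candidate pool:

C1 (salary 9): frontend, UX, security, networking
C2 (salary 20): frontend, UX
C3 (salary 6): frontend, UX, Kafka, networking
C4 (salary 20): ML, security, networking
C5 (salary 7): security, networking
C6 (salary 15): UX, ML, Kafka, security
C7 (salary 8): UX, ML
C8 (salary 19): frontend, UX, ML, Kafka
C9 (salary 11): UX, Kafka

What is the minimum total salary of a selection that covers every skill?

C3, C6 cover every skill at salary 6 + 15 = 21.
Any cover uses at least 2 candidates; among all covering selections none totals below 21.

21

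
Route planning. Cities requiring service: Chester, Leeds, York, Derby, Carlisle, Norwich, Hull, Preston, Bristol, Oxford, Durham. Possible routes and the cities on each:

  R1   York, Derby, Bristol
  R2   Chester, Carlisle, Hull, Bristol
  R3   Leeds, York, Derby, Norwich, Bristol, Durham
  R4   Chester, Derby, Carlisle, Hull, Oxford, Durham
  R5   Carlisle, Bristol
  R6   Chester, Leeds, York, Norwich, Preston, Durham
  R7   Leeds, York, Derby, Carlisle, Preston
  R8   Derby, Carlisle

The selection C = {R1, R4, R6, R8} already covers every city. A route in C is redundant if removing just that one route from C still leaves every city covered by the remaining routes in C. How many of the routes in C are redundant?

Drop R1: Bristol uncovered — not redundant.
Drop R4: Hull, Oxford uncovered — not redundant.
Drop R6: Leeds, Norwich, Preston uncovered — not redundant.
Drop R8: the rest still cover every city — redundant.
1 redundant: R8.

1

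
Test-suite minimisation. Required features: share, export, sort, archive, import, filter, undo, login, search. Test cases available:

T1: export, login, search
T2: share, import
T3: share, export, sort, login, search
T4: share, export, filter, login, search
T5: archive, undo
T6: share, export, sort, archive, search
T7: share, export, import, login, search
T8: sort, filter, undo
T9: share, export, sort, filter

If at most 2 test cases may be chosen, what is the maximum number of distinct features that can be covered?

8

Choosing T7, T8 covers {share, export, sort, import, filter, undo, login, search} — 8 features.
No choice of 2 test cases does better; here archive is left uncovered.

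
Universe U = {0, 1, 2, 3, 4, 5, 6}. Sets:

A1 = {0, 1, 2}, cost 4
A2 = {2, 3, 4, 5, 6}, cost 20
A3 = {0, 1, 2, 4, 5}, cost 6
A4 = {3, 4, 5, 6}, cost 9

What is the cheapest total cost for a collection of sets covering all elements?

A1, A4 cover every element at cost 4 + 9 = 13.
Any cover uses at least 2 sets; among all covering selections none totals below 13.
Greedy by coverage-per-cost would pick A3, A4 for 15 — worse than the optimum 13.

13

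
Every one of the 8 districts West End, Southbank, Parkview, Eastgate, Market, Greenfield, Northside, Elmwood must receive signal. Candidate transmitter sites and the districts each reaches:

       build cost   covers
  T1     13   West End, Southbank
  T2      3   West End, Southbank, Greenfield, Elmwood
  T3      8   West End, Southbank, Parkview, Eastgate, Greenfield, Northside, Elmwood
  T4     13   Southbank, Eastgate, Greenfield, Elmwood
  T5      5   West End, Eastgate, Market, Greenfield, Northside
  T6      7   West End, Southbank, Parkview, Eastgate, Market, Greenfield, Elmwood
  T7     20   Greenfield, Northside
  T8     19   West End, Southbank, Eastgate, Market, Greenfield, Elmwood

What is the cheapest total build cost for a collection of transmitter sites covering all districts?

12

T5, T6 cover every district at build cost 5 + 7 = 12.
Any cover uses at least 2 transmitter sites; among all covering selections none totals below 12.
Greedy by coverage-per-build cost would pick T2, T5, T6 for 15 — worse than the optimum 12.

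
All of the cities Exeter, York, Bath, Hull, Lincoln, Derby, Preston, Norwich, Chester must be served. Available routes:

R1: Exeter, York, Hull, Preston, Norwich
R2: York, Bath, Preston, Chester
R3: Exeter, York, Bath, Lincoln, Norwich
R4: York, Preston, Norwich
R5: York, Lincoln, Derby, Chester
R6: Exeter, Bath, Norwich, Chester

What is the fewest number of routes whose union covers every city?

3

R1, R2, R5 together cover {Exeter, York, Bath, Hull, Lincoln, Derby, Preston, Norwich, Chester} — every city.
No 2 of the 6 routes cover everything (all 15 pairs fall short), so 3 is minimum.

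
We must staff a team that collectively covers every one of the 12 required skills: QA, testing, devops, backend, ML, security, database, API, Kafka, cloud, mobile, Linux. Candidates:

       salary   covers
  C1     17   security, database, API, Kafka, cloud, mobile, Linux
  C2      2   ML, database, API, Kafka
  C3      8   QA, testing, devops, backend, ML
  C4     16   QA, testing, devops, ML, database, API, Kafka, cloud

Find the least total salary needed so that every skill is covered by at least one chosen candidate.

25

C1, C3 cover every skill at salary 17 + 8 = 25.
Any cover uses at least 2 candidates; among all covering selections none totals below 25.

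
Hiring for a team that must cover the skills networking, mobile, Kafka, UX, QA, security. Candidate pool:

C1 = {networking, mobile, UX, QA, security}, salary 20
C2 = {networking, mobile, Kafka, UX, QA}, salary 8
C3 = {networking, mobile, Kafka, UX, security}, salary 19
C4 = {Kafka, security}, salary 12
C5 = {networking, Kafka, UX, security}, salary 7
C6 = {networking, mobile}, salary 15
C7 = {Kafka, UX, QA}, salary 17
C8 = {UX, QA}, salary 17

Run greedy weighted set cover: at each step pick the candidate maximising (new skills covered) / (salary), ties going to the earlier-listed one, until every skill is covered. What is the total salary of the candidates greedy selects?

15

Pick 1: C2 adds 5 new (networking, mobile, Kafka, UX, QA) at salary 8 (ratio 5/8).
Pick 2: C5 adds 1 new (security) at salary 7 (ratio 1/7).
Greedy total salary: 8 + 7 = 15.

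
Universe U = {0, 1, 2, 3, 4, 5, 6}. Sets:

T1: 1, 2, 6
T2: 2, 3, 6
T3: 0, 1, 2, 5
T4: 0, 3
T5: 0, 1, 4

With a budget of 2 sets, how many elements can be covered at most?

6

Choosing T2, T3 covers {0, 1, 2, 3, 5, 6} — 6 elements.
No choice of 2 sets does better; here 4 is left uncovered.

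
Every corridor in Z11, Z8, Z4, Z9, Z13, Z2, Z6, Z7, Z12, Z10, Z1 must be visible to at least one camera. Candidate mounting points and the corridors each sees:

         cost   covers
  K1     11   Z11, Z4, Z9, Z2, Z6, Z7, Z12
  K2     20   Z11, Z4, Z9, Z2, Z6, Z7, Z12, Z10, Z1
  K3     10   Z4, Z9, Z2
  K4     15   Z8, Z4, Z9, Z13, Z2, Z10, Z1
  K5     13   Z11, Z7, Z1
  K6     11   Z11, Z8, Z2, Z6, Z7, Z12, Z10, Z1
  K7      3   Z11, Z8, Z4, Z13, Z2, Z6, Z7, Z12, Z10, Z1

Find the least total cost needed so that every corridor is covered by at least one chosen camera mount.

K3, K7 cover every corridor at cost 10 + 3 = 13.
Any cover uses at least 2 camera mounts; among all covering selections none totals below 13.

13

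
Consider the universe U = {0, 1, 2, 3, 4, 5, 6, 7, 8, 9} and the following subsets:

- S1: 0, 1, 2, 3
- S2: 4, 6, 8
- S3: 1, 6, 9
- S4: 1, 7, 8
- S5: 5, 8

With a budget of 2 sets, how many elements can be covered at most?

7

Choosing S1, S2 covers {0, 1, 2, 3, 4, 6, 8} — 7 elements.
No choice of 2 sets does better; here 5, 7, 9 are left uncovered.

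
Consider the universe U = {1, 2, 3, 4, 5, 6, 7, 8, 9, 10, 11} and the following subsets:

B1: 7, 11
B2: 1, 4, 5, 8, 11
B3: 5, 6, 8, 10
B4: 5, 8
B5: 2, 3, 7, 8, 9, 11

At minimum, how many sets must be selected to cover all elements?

B2, B3, B5 together cover {1, 2, 3, 4, 5, 6, 7, 8, 9, 10, 11} — every element.
No 2 of the 5 sets cover everything (all 10 pairs fall short), so 3 is minimum.

3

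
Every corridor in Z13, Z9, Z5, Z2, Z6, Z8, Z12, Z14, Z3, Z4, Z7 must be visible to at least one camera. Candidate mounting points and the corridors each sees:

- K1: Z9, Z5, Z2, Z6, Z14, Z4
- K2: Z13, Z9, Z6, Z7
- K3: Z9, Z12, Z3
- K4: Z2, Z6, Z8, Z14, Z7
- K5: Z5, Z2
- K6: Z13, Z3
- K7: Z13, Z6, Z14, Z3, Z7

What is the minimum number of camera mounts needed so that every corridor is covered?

K1, K2, K3, K4 together cover {Z13, Z9, Z5, Z2, Z6, Z8, Z12, Z14, Z3, Z4, Z7} — every corridor.
No 3 of the 7 camera mounts cover everything (all 35 triples fall short), so 4 is minimum.

4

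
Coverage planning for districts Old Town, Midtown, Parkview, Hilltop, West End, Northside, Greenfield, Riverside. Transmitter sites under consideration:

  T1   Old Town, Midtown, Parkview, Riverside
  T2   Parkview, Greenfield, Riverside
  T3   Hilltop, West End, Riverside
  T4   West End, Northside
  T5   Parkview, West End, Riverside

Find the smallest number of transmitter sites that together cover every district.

4

T1, T2, T3, T4 together cover {Old Town, Midtown, Parkview, Hilltop, West End, Northside, Greenfield, Riverside} — every district.
No 3 of the 5 transmitter sites cover everything (all 10 triples fall short), so 4 is minimum.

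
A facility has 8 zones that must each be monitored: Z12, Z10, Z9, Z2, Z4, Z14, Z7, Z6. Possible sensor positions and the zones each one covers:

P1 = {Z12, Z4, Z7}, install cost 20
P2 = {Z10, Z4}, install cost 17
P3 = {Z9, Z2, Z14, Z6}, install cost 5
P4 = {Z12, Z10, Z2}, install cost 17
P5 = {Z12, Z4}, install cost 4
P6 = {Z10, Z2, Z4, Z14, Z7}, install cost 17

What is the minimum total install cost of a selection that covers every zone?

P3, P5, P6 cover every zone at install cost 5 + 4 + 17 = 26.
Any cover uses at least 3 sensor positions; among all covering selections none totals below 26.

26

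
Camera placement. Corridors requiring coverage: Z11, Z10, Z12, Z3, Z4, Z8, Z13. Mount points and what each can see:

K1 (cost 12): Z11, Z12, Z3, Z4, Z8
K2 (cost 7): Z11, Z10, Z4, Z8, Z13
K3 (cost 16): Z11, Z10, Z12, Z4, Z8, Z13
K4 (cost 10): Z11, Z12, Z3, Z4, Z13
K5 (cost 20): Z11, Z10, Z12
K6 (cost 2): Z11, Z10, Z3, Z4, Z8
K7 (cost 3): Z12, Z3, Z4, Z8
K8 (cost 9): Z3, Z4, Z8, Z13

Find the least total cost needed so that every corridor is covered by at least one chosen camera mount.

10

K2, K7 cover every corridor at cost 7 + 3 = 10.
Any cover uses at least 2 camera mounts; among all covering selections none totals below 10.
Greedy by coverage-per-cost would pick K6, K7, K2 for 12 — worse than the optimum 10.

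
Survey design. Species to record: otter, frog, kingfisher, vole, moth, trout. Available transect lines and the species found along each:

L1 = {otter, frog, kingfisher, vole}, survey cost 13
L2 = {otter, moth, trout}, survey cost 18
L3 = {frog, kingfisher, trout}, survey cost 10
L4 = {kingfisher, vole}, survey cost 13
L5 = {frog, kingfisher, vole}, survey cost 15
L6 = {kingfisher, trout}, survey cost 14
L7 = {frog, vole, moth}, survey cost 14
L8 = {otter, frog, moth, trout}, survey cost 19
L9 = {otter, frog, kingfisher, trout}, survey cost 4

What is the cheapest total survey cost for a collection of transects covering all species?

18

L7, L9 cover every species at survey cost 14 + 4 = 18.
Any cover uses at least 2 transects; among all covering selections none totals below 18.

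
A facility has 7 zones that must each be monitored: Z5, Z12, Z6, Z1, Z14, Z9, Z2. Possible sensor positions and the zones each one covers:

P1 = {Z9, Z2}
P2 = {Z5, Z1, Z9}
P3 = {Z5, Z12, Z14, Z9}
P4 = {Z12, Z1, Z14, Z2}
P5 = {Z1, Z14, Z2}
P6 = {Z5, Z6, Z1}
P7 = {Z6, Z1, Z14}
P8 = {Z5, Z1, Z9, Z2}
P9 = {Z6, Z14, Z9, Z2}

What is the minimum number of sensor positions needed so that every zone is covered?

3

P1, P3, P6 together cover {Z5, Z12, Z6, Z1, Z14, Z9, Z2} — every zone.
No 2 of the 9 sensor positions cover everything (all 36 pairs fall short), so 3 is minimum.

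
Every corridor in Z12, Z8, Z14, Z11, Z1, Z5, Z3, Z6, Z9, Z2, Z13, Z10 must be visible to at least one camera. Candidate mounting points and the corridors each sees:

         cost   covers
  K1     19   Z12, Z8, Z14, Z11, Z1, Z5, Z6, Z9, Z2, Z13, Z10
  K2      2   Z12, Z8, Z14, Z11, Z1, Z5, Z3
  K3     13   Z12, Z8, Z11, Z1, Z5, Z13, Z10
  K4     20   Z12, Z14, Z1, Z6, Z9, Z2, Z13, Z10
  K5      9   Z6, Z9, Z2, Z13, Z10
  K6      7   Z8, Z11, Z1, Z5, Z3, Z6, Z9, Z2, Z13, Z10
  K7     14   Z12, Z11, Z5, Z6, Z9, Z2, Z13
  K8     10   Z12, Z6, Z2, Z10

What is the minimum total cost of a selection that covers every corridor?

K2, K6 cover every corridor at cost 2 + 7 = 9.
Any cover uses at least 2 camera mounts; among all covering selections none totals below 9.

9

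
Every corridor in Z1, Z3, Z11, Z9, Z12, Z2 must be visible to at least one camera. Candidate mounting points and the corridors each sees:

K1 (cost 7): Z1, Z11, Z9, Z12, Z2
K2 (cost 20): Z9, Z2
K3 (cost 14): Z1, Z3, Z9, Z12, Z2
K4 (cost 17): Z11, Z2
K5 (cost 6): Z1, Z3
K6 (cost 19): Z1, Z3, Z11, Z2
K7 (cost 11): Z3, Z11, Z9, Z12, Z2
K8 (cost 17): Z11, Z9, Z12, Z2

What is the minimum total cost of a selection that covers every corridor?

K1, K5 cover every corridor at cost 7 + 6 = 13.
Any cover uses at least 2 camera mounts; among all covering selections none totals below 13.

13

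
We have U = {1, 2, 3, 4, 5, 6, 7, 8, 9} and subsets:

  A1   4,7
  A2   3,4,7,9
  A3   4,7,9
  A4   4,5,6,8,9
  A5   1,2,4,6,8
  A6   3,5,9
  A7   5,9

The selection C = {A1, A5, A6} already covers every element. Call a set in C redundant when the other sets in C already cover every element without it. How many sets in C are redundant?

Drop A1: 7 uncovered — not redundant.
Drop A5: 1, 2, 6, 8 uncovered — not redundant.
Drop A6: 3, 5, 9 uncovered — not redundant.
None of the sets in C is redundant.

0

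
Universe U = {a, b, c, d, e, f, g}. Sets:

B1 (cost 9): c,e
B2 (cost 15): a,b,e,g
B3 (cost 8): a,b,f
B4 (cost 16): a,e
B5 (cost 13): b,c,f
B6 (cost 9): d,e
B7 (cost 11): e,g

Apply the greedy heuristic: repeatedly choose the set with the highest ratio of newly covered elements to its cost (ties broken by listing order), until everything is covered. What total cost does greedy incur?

Pick 1: B3 adds 3 new (a, b, f) at cost 8 (ratio 3/8).
Pick 2: B1 adds 2 new (c, e) at cost 9 (ratio 2/9).
Pick 3: B6 adds 1 new (d) at cost 9 (ratio 1/9).
Pick 4: B7 adds 1 new (g) at cost 11 (ratio 1/11).
Greedy total cost: 8 + 9 + 9 + 11 = 37.

37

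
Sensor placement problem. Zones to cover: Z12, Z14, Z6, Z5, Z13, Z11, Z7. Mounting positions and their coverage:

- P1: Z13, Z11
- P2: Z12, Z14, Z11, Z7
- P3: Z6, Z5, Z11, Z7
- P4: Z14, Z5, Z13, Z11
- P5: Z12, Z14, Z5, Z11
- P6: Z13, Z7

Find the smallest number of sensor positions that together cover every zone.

P1, P2, P3 together cover {Z12, Z14, Z6, Z5, Z13, Z11, Z7} — every zone.
No 2 of the 6 sensor positions cover everything (all 15 pairs fall short), so 3 is minimum.

3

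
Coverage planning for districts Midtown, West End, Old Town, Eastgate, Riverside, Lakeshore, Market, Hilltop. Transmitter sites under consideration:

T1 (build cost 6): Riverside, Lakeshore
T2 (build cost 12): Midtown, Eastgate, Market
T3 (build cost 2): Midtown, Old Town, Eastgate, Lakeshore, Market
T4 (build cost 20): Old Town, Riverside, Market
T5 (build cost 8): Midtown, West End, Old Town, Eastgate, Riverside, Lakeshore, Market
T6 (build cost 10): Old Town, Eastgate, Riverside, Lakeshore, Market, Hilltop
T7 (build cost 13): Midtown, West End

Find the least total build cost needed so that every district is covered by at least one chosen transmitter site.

T5, T6 cover every district at build cost 8 + 10 = 18.
Any cover uses at least 2 transmitter sites; among all covering selections none totals below 18.
Greedy by coverage-per-build cost would pick T3, T5, T6 for 20 — worse than the optimum 18.

18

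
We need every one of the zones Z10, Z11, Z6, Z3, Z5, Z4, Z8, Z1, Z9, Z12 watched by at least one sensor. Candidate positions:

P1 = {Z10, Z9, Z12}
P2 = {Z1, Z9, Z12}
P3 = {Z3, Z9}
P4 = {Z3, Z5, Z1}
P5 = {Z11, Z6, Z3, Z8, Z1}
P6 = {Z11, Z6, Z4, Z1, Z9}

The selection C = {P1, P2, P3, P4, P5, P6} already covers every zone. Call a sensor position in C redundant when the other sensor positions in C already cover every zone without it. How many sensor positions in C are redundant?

2

Drop P1: Z10 uncovered — not redundant.
Drop P2: the rest still cover every zone — redundant.
Drop P3: the rest still cover every zone — redundant.
Drop P4: Z5 uncovered — not redundant.
Drop P5: Z8 uncovered — not redundant.
Drop P6: Z4 uncovered — not redundant.
2 redundant: P2, P3.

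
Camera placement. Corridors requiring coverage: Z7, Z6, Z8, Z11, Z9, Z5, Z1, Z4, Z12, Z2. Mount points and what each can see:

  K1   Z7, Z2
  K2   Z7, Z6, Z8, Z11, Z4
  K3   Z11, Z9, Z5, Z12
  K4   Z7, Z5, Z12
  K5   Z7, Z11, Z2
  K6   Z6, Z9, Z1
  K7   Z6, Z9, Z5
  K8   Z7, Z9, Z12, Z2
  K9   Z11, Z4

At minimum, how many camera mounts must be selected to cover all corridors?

K1, K2, K3, K6 together cover {Z7, Z6, Z8, Z11, Z9, Z5, Z1, Z4, Z12, Z2} — every corridor.
No 3 of the 9 camera mounts cover everything (all 84 triples fall short), so 4 is minimum.

4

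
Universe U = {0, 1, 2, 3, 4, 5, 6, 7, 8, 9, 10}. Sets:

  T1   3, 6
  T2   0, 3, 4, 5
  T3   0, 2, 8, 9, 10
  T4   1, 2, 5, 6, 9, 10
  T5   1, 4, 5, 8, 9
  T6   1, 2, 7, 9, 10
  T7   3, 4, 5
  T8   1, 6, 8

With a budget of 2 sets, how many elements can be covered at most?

Choosing T2, T4 covers {0, 1, 2, 3, 4, 5, 6, 9, 10} — 9 elements.
No choice of 2 sets does better; here 7, 8 are left uncovered.

9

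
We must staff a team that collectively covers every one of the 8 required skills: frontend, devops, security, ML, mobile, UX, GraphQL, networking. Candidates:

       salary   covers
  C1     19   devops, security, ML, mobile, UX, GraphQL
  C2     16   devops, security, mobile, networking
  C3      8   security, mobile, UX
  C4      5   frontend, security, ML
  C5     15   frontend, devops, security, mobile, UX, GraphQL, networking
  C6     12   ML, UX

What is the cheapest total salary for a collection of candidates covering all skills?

C4, C5 cover every skill at salary 5 + 15 = 20.
Any cover uses at least 2 candidates; among all covering selections none totals below 20.

20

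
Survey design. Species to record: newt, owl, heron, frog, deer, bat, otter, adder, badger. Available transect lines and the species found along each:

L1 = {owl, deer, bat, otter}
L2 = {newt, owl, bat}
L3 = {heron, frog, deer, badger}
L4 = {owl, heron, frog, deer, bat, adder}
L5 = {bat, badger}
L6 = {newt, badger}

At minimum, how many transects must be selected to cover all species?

L1, L4, L6 together cover {newt, owl, heron, frog, deer, bat, otter, adder, badger} — every species.
No 2 of the 6 transects cover everything (all 15 pairs fall short), so 3 is minimum.

3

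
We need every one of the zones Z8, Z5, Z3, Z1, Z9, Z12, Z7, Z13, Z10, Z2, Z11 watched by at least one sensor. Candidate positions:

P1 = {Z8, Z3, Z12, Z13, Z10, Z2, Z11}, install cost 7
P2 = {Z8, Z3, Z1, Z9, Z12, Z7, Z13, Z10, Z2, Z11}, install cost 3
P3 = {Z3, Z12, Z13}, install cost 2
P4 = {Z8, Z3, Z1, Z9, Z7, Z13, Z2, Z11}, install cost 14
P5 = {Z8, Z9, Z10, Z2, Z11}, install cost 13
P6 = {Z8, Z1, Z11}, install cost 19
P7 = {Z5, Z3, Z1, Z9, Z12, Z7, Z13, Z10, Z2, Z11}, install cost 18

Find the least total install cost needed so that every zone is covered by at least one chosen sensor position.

P2, P7 cover every zone at install cost 3 + 18 = 21.
Any cover uses at least 2 sensor positions; among all covering selections none totals below 21.

21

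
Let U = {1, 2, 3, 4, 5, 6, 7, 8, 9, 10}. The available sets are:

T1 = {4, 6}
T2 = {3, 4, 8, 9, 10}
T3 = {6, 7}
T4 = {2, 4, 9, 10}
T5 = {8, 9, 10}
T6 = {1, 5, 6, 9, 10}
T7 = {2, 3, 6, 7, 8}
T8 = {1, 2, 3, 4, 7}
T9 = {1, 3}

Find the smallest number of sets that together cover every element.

3

T1, T6, T7 together cover {1, 2, 3, 4, 5, 6, 7, 8, 9, 10} — every element.
No 2 of the 9 sets cover everything (all 36 pairs fall short), so 3 is minimum.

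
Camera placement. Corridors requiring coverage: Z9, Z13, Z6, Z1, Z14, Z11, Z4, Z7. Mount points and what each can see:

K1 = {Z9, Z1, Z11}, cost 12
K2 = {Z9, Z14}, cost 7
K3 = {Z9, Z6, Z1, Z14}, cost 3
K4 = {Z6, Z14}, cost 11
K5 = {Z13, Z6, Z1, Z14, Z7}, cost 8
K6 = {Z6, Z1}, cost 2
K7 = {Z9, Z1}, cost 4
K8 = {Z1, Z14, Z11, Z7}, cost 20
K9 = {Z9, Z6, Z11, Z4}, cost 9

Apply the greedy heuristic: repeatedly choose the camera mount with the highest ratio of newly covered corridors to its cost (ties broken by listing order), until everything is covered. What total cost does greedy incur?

Pick 1: K3 adds 4 new (Z9, Z6, Z1, Z14) at cost 3 (ratio 4/3).
Pick 2: K5 adds 2 new (Z13, Z7) at cost 8 (ratio 2/8).
Pick 3: K9 adds 2 new (Z11, Z4) at cost 9 (ratio 2/9).
Greedy total cost: 3 + 8 + 9 = 20. (The true optimum is 17, so greedy overshoots here.)

20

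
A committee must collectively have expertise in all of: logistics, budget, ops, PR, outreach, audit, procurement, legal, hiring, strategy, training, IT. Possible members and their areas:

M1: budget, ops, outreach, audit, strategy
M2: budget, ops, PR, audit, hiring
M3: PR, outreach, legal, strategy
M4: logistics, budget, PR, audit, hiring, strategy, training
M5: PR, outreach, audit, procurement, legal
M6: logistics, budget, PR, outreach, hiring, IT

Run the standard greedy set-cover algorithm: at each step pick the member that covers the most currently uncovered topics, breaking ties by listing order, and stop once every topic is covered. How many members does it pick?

4

Pick 1: M4 covers 7 new topics (logistics, budget, PR, audit, hiring, strategy, training).
Pick 2: M5 covers 3 new topics (outreach, procurement, legal).
Pick 3: M1 covers 1 new topics (ops).
Pick 4: M6 covers 1 new topics (IT).
Greedy uses 4 members.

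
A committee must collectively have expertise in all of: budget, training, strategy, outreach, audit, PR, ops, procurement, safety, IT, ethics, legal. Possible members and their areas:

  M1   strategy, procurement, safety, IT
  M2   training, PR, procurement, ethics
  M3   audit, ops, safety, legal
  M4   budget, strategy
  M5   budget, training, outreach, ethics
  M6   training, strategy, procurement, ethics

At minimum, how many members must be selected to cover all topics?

M1, M2, M3, M5 together cover {budget, training, strategy, outreach, audit, PR, ops, procurement, safety, IT, ethics, legal} — every topic.
No 3 of the 6 members cover everything (all 20 triples fall short), so 4 is minimum.

4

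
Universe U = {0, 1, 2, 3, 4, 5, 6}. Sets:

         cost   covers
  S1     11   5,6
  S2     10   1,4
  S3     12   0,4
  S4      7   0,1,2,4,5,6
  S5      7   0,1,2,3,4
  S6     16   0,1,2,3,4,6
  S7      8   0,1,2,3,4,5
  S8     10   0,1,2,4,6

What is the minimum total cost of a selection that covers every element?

S4, S5 cover every element at cost 7 + 7 = 14.
Any cover uses at least 2 sets; among all covering selections none totals below 14.

14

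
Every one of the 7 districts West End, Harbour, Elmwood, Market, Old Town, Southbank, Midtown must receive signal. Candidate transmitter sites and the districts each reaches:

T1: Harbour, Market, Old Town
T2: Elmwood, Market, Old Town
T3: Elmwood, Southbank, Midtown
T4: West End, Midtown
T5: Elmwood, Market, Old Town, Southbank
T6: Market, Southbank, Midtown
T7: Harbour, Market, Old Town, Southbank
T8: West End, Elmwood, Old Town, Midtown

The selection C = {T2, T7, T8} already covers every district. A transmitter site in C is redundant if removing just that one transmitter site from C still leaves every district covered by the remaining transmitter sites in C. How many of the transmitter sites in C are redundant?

Drop T2: the rest still cover every district — redundant.
Drop T7: Harbour, Southbank uncovered — not redundant.
Drop T8: West End, Midtown uncovered — not redundant.
1 redundant: T2.

1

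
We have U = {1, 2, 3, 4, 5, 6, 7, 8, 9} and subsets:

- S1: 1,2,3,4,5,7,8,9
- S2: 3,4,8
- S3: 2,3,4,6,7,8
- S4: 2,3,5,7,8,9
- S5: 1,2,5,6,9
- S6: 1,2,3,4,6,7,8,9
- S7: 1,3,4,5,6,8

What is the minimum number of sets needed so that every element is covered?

2

S1, S3 together cover {1, 2, 3, 4, 5, 6, 7, 8, 9} — every element.
No single set contains all 9 elements, so 2 is optimal.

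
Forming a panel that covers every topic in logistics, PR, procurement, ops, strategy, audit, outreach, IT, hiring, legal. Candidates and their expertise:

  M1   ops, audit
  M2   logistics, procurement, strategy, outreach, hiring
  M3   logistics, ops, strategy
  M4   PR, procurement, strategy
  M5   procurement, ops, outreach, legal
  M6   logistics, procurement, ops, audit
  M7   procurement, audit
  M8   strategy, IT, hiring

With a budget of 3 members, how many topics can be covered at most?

Choosing M5, M6, M8 covers {logistics, procurement, ops, strategy, audit, outreach, IT, hiring, legal} — 9 topics.
No choice of 3 members does better; here PR is left uncovered.

9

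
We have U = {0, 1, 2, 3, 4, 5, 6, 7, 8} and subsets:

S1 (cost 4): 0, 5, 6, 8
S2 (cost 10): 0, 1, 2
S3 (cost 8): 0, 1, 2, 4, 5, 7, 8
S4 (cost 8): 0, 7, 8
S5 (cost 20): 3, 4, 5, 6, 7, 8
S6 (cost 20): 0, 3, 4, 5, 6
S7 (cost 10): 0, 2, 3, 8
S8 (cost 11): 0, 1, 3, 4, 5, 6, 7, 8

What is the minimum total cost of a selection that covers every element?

19

S3, S8 cover every element at cost 8 + 11 = 19.
Any cover uses at least 2 sets; among all covering selections none totals below 19.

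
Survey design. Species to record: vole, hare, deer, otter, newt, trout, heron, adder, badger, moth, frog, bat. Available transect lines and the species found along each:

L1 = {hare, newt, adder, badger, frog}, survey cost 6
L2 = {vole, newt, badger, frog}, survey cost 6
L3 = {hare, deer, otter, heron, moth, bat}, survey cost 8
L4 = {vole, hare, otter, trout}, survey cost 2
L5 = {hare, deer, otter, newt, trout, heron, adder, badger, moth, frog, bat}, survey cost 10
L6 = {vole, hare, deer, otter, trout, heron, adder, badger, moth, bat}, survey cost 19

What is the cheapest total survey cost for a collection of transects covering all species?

12

L4, L5 cover every species at survey cost 2 + 10 = 12.
Any cover uses at least 2 transects; among all covering selections none totals below 12.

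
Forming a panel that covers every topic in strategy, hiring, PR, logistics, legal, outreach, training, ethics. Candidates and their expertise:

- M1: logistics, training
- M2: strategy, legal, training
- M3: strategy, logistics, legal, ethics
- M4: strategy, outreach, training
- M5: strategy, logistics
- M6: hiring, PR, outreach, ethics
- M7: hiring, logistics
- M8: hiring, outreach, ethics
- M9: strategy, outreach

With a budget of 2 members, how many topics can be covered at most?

7

Choosing M2, M6 covers {strategy, hiring, PR, legal, outreach, training, ethics} — 7 topics.
No choice of 2 members does better; here logistics is left uncovered.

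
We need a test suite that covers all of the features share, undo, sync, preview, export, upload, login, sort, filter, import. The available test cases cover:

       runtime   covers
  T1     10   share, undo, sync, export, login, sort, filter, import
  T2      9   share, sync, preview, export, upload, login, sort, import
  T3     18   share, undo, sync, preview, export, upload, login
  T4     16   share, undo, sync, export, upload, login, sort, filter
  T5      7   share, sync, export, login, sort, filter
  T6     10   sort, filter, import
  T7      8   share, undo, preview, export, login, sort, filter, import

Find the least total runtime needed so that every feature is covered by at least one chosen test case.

17

T2, T7 cover every feature at runtime 9 + 8 = 17.
Any cover uses at least 2 test cases; among all covering selections none totals below 17.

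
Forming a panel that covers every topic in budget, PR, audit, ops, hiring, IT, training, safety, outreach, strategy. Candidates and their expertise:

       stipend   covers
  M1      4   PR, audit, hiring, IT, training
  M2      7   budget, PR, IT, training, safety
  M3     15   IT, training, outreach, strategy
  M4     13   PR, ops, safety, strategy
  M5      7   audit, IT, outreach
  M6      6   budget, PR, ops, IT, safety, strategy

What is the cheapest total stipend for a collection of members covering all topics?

M1, M5, M6 cover every topic at stipend 4 + 7 + 6 = 17.
Any cover uses at least 3 members; among all covering selections none totals below 17.

17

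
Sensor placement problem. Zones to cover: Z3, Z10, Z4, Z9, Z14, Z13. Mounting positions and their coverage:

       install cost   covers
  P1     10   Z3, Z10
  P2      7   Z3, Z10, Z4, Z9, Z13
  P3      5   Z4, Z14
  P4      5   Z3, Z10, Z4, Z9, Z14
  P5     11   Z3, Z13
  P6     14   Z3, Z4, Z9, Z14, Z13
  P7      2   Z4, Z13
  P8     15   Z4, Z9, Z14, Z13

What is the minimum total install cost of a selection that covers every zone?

7

P4, P7 cover every zone at install cost 5 + 2 = 7.
Any cover uses at least 2 sensor positions; among all covering selections none totals below 7.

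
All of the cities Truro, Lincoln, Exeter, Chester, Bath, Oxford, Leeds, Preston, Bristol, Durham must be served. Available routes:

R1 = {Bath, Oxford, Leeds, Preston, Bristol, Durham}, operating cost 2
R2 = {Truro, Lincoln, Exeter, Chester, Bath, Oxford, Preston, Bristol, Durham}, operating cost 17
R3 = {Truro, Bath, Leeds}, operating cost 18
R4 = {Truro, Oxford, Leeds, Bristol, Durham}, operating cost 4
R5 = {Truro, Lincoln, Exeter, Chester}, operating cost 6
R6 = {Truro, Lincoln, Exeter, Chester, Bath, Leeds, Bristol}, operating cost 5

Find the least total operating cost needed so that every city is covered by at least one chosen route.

7

R1, R6 cover every city at operating cost 2 + 5 = 7.
Any cover uses at least 2 routes; among all covering selections none totals below 7.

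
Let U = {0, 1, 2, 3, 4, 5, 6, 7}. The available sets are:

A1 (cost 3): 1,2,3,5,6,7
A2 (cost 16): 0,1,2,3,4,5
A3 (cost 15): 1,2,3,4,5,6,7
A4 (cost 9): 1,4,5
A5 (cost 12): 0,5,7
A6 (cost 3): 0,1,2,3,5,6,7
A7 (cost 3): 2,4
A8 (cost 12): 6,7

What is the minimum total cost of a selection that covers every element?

A6, A7 cover every element at cost 3 + 3 = 6.
Any cover uses at least 2 sets; among all covering selections none totals below 6.

6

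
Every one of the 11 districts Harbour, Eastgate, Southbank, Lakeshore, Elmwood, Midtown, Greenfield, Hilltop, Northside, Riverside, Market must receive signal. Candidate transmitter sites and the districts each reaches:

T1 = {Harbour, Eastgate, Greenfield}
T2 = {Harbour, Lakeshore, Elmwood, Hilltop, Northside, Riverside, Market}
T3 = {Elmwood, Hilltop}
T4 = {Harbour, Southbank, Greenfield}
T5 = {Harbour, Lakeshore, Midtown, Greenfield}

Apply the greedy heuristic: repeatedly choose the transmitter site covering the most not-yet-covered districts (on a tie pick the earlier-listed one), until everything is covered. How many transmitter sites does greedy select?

4

Pick 1: T2 covers 7 new districts (Harbour, Lakeshore, Elmwood, Hilltop, Northside, Riverside, Market).
Pick 2: T1 covers 2 new districts (Eastgate, Greenfield).
Pick 3: T4 covers 1 new districts (Southbank).
Pick 4: T5 covers 1 new districts (Midtown).
Greedy uses 4 transmitter sites.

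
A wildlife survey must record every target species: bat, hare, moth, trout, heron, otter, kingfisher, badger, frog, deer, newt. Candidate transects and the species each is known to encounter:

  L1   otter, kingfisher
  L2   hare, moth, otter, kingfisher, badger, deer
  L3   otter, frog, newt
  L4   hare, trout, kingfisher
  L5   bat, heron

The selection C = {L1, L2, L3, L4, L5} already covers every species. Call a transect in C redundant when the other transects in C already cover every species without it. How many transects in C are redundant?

Drop L1: the rest still cover every species — redundant.
Drop L2: moth, badger, deer uncovered — not redundant.
Drop L3: frog, newt uncovered — not redundant.
Drop L4: trout uncovered — not redundant.
Drop L5: bat, heron uncovered — not redundant.
1 redundant: L1.

1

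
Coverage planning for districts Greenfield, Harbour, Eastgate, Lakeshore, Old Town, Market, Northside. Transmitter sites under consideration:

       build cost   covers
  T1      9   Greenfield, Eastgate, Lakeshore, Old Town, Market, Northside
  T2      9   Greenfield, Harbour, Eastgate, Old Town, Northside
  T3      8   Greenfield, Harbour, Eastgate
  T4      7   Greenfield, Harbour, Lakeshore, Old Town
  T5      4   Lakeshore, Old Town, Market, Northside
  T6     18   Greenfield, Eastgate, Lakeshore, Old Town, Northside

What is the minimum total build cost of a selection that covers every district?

T3, T5 cover every district at build cost 8 + 4 = 12.
Any cover uses at least 2 transmitter sites; among all covering selections none totals below 12.

12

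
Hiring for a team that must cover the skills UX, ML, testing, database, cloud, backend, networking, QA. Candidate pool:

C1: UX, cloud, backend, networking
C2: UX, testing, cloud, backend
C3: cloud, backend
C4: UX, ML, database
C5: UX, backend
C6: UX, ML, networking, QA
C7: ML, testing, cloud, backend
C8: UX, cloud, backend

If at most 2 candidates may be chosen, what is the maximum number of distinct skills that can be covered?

7

Choosing C2, C6 covers {UX, ML, testing, cloud, backend, networking, QA} — 7 skills.
No choice of 2 candidates does better; here database is left uncovered.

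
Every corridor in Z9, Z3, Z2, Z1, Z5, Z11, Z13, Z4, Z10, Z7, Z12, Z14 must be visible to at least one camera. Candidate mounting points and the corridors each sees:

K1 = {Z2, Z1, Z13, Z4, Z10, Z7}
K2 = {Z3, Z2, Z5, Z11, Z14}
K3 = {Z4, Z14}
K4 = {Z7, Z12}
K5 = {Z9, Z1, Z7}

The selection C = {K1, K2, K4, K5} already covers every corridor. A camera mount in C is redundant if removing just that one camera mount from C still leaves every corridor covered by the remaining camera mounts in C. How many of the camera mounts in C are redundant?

0

Drop K1: Z13, Z4, Z10 uncovered — not redundant.
Drop K2: Z3, Z5, Z11, Z14 uncovered — not redundant.
Drop K4: Z12 uncovered — not redundant.
Drop K5: Z9 uncovered — not redundant.
None of the camera mounts in C is redundant.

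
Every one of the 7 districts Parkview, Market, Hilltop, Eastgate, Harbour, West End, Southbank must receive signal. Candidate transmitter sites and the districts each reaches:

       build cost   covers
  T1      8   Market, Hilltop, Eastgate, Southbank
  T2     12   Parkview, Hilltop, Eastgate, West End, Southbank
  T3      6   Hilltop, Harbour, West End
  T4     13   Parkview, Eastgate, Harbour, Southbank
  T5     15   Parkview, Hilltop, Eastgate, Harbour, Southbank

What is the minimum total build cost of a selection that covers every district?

T1, T2, T3 cover every district at build cost 8 + 12 + 6 = 26.
Any cover uses at least 3 transmitter sites; among all covering selections none totals below 26.

26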